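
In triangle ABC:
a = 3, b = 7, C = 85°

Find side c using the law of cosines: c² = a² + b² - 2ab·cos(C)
c² = 3² + 7² − 2·3·7·cos(85°)
cos(85°) ≈ 0.0871557
c² ≈ 9 + 49 − 42·(0.0871557) ≈ 58 − 3.66054 ≈ 54.3395
c ≈ √54.3395 ≈ 7.37153

c = 7.372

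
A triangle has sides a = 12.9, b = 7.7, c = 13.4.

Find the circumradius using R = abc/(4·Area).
First find the area with Heron's formula.
s = (12.9 + 7.7 + 13.4)/2 = 17
Area = √(s(s−a)(s−b)(s−c)) = √(17·4.1·9.3·3.6) ≈ √2333.56 ≈ 48.3069
abc = 12.9·7.7·13.4 = 1331.022
R = abc/(4·Area) ≈ 1331.022/(4·48.3069) = 1331.022/193.228 ≈ 6.88836

R = 6.888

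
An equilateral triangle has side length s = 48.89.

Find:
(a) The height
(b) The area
(a) The height splits the triangle into two 30-60-90 halves: h = s·√3/2 = 48.89·1.73205/2 ≈ 84.68/2 ≈ 42.34
(b) Area = (√3/4)·s² = (√3/4)·48.89² = (√3/4)·2390.2321 ≈ 0.433013·2390.2321 ≈ 1035

Height = 42.34, Area = 1035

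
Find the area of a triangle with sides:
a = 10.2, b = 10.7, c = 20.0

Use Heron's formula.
s = (10.2 + 10.7 + 20.0)/2 = 40.9/2 = 20.45
s − a = 10.25, s − b = 9.75, s − c = 0.45
s(s−a)(s−b)(s−c) = 20.45·10.25·9.75·0.45 ≈ 919.675
Area = √919.675 ≈ 30.3261

Area = 30.33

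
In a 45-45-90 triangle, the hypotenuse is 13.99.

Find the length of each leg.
In a 45-45-90 triangle hypotenuse = leg·√2, so leg = hypotenuse/√2.
Leg = 13.99/√2 ≈ 13.99/1.41421 ≈ 9.89242

Each leg = 9.892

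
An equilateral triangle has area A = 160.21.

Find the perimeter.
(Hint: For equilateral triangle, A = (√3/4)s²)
A = (√3/4)s²  ⇒  s² = 4A/√3 = 4·160.21/√3 = 640.84/1.73205 ≈ 369.989
s ≈ √369.989 ≈ 19.2351
Perimeter = 3s ≈ 3·19.2351 ≈ 57.7053

Perimeter = 57.71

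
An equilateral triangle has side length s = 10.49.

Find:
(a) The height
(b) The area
(a) The height splits the triangle into two 30-60-90 halves: h = s·√3/2 = 10.49·1.73205/2 ≈ 18.1692/2 ≈ 9.08461
(b) Area = (√3/4)·s² = (√3/4)·10.49² = (√3/4)·110.0401 ≈ 0.433013·110.0401 ≈ 47.6488

Height = 9.085, Area = 47.65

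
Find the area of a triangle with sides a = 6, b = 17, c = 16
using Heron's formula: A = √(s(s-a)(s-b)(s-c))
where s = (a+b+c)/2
s = (6 + 17 + 16)/2 = 39/2 = 19.5
s − a = 13.5, s − b = 2.5, s − c = 3.5
s(s−a)(s−b)(s−c) = 19.5·13.5·2.5·3.5 = 2303.4375
Area = √2303.4375 ≈ 47.9941

s = 19.5, Area = 47.99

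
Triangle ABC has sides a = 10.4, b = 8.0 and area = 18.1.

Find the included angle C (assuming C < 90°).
Area = ½·a·b·sin(C)  ⇒  sin(C) = 2·Area/(a·b) = 2·18.1/(10.4·8.0) = 36.2/83.2 ≈ 0.435096
C = arcsin(0.435096) ≈ 25.7914° (taking the acute solution since C < 90°)

C = 25.79°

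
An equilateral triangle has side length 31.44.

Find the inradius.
r = Area/s with s the semi-perimeter.
Area = (√3/4)·31.44² = (√3/4)·988.4736 ≈ 0.433013·988.4736 ≈ 428.022
s = 3·31.44/2 = 47.16
r ≈ 428.022/47.16 ≈ 9.07595
(Equivalently r = side/(2√3) = 31.44/3.4641 ≈ 9.07595.)

r = 9.076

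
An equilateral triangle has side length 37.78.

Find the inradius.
r = Area/s with s the semi-perimeter.
Area = (√3/4)·37.78² = (√3/4)·1427.3284 ≈ 0.433013·1427.3284 ≈ 618.051
s = 3·37.78/2 = 56.67
r ≈ 618.051/56.67 ≈ 10.9061
(Equivalently r = side/(2√3) = 37.78/3.4641 ≈ 10.9061.)

r = 10.91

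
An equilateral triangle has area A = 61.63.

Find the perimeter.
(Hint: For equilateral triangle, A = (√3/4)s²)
A = (√3/4)s²  ⇒  s² = 4A/√3 = 4·61.63/√3 = 246.52/1.73205 ≈ 142.328
s ≈ √142.328 ≈ 11.9301
Perimeter = 3s ≈ 3·11.9301 ≈ 35.7904

Perimeter = 35.79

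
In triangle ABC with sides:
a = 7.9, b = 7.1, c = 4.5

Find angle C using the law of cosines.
c² = a² + b² − 2ab·cos(C)  ⇒  cos(C) = (a² + b² − c²)/(2ab)
cos(C) = (7.9² + 7.1² − 4.5²)/(2·7.9·7.1) = (62.41 + 50.41 − 20.25)/112.18 = 92.57/112.18 ≈ 0.825192
C = arccos(0.825192) ≈ 34.3921°

C = 34.39°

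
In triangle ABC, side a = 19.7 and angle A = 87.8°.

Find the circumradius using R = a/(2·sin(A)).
R = a/(2·sin(A)) = 19.7/(2·sin(87.8°))
sin(87.8°) ≈ 0.999263
R ≈ 19.7/(2·0.999263) = 19.7/1.99853 ≈ 9.85727

R = 9.857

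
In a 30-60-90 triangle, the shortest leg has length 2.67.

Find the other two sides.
In a 30-60-90 triangle the sides are in ratio 1 : √3 : 2 (short leg : long leg : hypotenuse).
Long leg = 2.67·√3 ≈ 2.67·1.73205 ≈ 4.62458
Hypotenuse = 2·2.67 = 5.34

Long leg = 2.67√3 = 4.625, Hypotenuse = 5.34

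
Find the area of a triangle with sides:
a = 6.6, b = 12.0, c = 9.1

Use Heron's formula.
s = (6.6 + 12.0 + 9.1)/2 = 27.7/2 = 13.85
s − a = 7.25, s − b = 1.85, s − c = 4.75
s(s−a)(s−b)(s−c) = 13.85·7.25·1.85·4.75 ≈ 882.375
Area = √882.375 ≈ 29.7048

Area = 29.7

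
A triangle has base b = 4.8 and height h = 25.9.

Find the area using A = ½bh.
A = ½·b·h = ½·4.8·25.9 = ½·124.32 = 62.16

Area = 62.16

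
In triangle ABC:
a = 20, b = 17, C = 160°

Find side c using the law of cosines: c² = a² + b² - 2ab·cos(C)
c² = 20² + 17² − 2·20·17·cos(160°)
cos(160°) ≈ -0.939693
c² ≈ 400 + 289 − 680·(-0.939693) ≈ 689 + 638.991 ≈ 1327.99
c ≈ √1327.99 ≈ 36.4416

c = 36.44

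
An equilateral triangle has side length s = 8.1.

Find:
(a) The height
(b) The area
(a) The height splits the triangle into two 30-60-90 halves: h = s·√3/2 = 8.1·1.73205/2 ≈ 14.0296/2 ≈ 7.01481
(b) Area = (√3/4)·s² = (√3/4)·8.1² = (√3/4)·65.61 ≈ 0.433013·65.61 ≈ 28.41

Height = 7.015, Area = 28.41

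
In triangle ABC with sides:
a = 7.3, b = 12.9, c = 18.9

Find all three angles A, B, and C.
Law of cosines for each angle (a² = 53.29, b² = 166.41, c² = 357.21):
cos(A) = (b² + c² − a²)/(2bc) = (166.41 + 357.21 − 53.29)/(2·12.9·18.9) = 470.33/487.62 ≈ 0.964542  ⇒  A ≈ 15.3033°
cos(B) = (a² + c² − b²)/(2ac) = (53.29 + 357.21 − 166.41)/(2·7.3·18.9) = 244.09/275.94 ≈ 0.884576  ⇒  B ≈ 27.8006°
cos(C) = (a² + b² − c²)/(2ab) = (53.29 + 166.41 − 357.21)/(2·7.3·12.9) = -137.51/188.34 ≈ -0.730116  ⇒  C ≈ 136.896°
Check: A + B + C ≈ 180°

A = 15.3°, B = 27.8°, C = 136.9°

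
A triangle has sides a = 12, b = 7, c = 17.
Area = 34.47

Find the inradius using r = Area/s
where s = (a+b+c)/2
s = (12 + 7 + 17)/2 = 36/2 = 18
r = Area/s = 34.47/18 ≈ 1.915

r = 1.915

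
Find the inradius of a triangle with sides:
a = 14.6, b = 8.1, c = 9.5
r = Area/s where s is the semi-perimeter.
s = (14.6 + 8.1 + 9.5)/2 = 32.2/2 = 16.1
Area = √(s(s−a)(s−b)(s−c)) = √(16.1·1.5·8·6.6) ≈ √1275.12 ≈ 35.7088
r ≈ 35.7088/16.1 ≈ 2.21794

r = 2.218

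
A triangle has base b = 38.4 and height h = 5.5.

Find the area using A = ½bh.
A = ½·b·h = ½·38.4·5.5 = ½·211.2 = 105.6

Area = 105.6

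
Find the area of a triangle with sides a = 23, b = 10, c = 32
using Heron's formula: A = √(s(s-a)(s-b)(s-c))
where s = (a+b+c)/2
s = (23 + 10 + 32)/2 = 65/2 = 32.5
s − a = 9.5, s − b = 22.5, s − c = 0.5
s(s−a)(s−b)(s−c) = 32.5·9.5·22.5·0.5 = 3473.4375
Area = √3473.4375 ≈ 58.9359

s = 32.5, Area = 58.94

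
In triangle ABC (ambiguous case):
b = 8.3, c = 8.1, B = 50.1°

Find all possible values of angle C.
b/sin(B) = c/sin(C)  ⇒  sin(C) = c·sin(B)/b = 8.1·sin(50.1°)/8.3
sin(50.1°) ≈ 0.767165
sin(C) ≈ 8.1·0.767165/8.3 ≈ 6.21404/8.3 ≈ 0.748679
Candidate 1: C₁ = arcsin(0.748679) ≈ 48.4761°  →  A = 180° − 50.1° − 48.4761° ≈ 81.4239° > 0, valid
Candidate 2: C₂ = 180° − C₁ ≈ 131.524°  →  A = 180° − 50.1° − 131.524° ≈ -1.6239° ≤ 0, not a valid triangle

C = 48.48° (one solution)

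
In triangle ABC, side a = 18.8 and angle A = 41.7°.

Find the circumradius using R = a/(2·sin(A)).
R = a/(2·sin(A)) = 18.8/(2·sin(41.7°))
sin(41.7°) ≈ 0.66523
R ≈ 18.8/(2·0.66523) = 18.8/1.33046 ≈ 14.1304

R = 14.13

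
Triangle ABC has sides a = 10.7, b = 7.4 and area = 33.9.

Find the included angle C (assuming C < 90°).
Area = ½·a·b·sin(C)  ⇒  sin(C) = 2·Area/(a·b) = 2·33.9/(10.7·7.4) = 67.8/79.18 ≈ 0.856277
C = arcsin(0.856277) ≈ 58.9011° (taking the acute solution since C < 90°)

C = 58.9°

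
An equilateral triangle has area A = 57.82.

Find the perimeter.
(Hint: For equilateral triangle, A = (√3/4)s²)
A = (√3/4)s²  ⇒  s² = 4A/√3 = 4·57.82/√3 = 231.28/1.73205 ≈ 133.53
s ≈ √133.53 ≈ 11.5555
Perimeter = 3s ≈ 3·11.5555 ≈ 34.6665

Perimeter = 34.67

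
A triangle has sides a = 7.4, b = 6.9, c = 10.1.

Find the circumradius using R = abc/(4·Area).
First find the area with Heron's formula.
s = (7.4 + 6.9 + 10.1)/2 = 12.2
Area = √(s(s−a)(s−b)(s−c)) = √(12.2·4.8·5.3·2.1) ≈ √651.773 ≈ 25.5298
abc = 7.4·6.9·10.1 = 515.706
R = abc/(4·Area) ≈ 515.706/(4·25.5298) = 515.706/102.119 ≈ 5.05003

R = 5.05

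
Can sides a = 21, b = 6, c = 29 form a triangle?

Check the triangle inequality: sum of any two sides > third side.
a + b vs c: 21 + 6 = 27 ≤ 29  ✗
a + c vs b: 21 + 29 = 50 > 6  ✓
b + c vs a: 6 + 29 = 35 > 21  ✓

No: 21 + 6 = 27 is not > 29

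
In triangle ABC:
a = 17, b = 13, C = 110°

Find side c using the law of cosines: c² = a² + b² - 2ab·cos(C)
c² = 17² + 13² − 2·17·13·cos(110°)
cos(110°) ≈ -0.34202
c² ≈ 289 + 169 − 442·(-0.34202) ≈ 458 + 151.173 ≈ 609.173
c ≈ √609.173 ≈ 24.6814

c = 24.68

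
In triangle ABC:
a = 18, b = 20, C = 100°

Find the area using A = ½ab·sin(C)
A = ½·a·b·sin(C) = ½·18·20·sin(100°)
sin(100°) ≈ 0.984808
A ≈ ½·360·0.984808 = 180·0.984808 ≈ 177.265

Area = 177.3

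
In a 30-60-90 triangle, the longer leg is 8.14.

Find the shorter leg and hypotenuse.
In a 30-60-90 triangle the sides are in ratio 1 : √3 : 2, so short leg = long leg/√3 and hypotenuse = 2·(short leg).
Short leg = 8.14/√3 ≈ 8.14/1.73205 ≈ 4.69963
Hypotenuse = 2·4.69963 ≈ 9.39926

Short leg = 4.7, Hypotenuse = 9.399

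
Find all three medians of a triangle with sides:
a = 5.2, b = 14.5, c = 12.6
Median formula: m_a = ½√(2b² + 2c² − a²) (and cyclically). a² = 27.04, b² = 210.25, c² = 158.76.
m_a = ½√(2·210.25 + 2·158.76 − 27.04) = ½√710.98 ≈ ½·26.6642 ≈ 13.3321
m_b = ½√(2·27.04 + 2·158.76 − 210.25) = ½√161.35 ≈ ½·12.7024 ≈ 6.35118
m_c = ½√(2·27.04 + 2·210.25 − 158.76) = ½√315.82 ≈ ½·17.7713 ≈ 8.88566

m_a = 13.33, m_b = 6.351, m_c = 8.886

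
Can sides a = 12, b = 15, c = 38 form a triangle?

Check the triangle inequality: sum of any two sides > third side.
a + b vs c: 12 + 15 = 27 ≤ 38  ✗
a + c vs b: 12 + 38 = 50 > 15  ✓
b + c vs a: 15 + 38 = 53 > 12  ✓

No: 12 + 15 = 27 is not > 38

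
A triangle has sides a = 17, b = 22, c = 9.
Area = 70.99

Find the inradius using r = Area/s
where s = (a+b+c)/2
s = (17 + 22 + 9)/2 = 48/2 = 24
r = Area/s = 70.99/24 ≈ 2.95792

r = 2.958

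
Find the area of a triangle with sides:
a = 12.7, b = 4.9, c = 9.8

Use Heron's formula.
s = (12.7 + 4.9 + 9.8)/2 = 27.4/2 = 13.7
s − a = 1, s − b = 8.8, s − c = 3.9
s(s−a)(s−b)(s−c) = 13.7·1·8.8·3.9 ≈ 470.184
Area = √470.184 ≈ 21.6837

Area = 21.68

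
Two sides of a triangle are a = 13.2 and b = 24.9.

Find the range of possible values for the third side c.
Triangle inequality: |a − b| < c < a + b
|a − b| = |13.2 − 24.9| = 11.7
a + b = 13.2 + 24.9 = 38.1

11.7 < c < 38.1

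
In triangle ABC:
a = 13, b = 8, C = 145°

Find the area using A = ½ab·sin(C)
A = ½·a·b·sin(C) = ½·13·8·sin(145°)
sin(145°) ≈ 0.573576
A ≈ ½·104·0.573576 = 52·0.573576 ≈ 29.826

Area = 29.83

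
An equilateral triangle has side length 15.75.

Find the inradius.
r = Area/s with s the semi-perimeter.
Area = (√3/4)·15.75² = (√3/4)·248.0625 ≈ 0.433013·248.0625 ≈ 107.414
s = 3·15.75/2 = 23.625
r ≈ 107.414/23.625 ≈ 4.54663
(Equivalently r = side/(2√3) = 15.75/3.4641 ≈ 4.54663.)

r = 4.547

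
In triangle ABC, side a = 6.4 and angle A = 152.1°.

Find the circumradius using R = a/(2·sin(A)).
R = a/(2·sin(A)) = 6.4/(2·sin(152.1°))
sin(152.1°) ≈ 0.46793
R ≈ 6.4/(2·0.46793) = 6.4/0.93586 ≈ 6.83863

R = 6.839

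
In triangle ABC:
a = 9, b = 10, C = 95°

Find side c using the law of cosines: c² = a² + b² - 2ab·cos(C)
c² = 9² + 10² − 2·9·10·cos(95°)
cos(95°) ≈ -0.0871557
c² ≈ 81 + 100 − 180·(-0.0871557) ≈ 181 + 15.688 ≈ 196.688
c ≈ √196.688 ≈ 14.0246

c = 14.02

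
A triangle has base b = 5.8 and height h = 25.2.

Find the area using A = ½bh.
A = ½·b·h = ½·5.8·25.2 = ½·146.16 = 73.08

Area = 73.08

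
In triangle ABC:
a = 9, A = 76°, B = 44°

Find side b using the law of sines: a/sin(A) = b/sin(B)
a/sin(A) = b/sin(B)  ⇒  b = a·sin(B)/sin(A) = 9·sin(44°)/sin(76°)
sin(44°) ≈ 0.694658, sin(76°) ≈ 0.970296
b ≈ 9·0.694658/0.970296 ≈ 6.25193/0.970296 ≈ 6.44332

b = 6.443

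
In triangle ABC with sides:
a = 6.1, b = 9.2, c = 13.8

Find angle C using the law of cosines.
c² = a² + b² − 2ab·cos(C)  ⇒  cos(C) = (a² + b² − c²)/(2ab)
cos(C) = (6.1² + 9.2² − 13.8²)/(2·6.1·9.2) = (37.21 + 84.64 − 190.44)/112.24 = -68.59/112.24 ≈ -0.611101
C = arccos(-0.611101) ≈ 127.669°

C = 127.7°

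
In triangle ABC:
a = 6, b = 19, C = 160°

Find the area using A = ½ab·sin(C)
A = ½·a·b·sin(C) = ½·6·19·sin(160°)
sin(160°) ≈ 0.34202
A ≈ ½·114·0.34202 = 57·0.34202 ≈ 19.4951

Area = 19.5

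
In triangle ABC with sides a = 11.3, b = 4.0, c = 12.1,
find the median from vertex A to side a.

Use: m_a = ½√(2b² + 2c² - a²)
m_a = ½√(2·4.0² + 2·12.1² − 11.3²) = ½√(2·16 + 2·146.41 − 127.69) = ½√(32 + 292.82 − 127.69) = ½√197.13
√197.13 ≈ 14.0403, so m_a ≈ 7.02015

m_a = 7.02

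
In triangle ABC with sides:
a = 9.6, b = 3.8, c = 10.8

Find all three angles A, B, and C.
Law of cosines for each angle (a² = 92.16, b² = 14.44, c² = 116.64):
cos(A) = (b² + c² − a²)/(2bc) = (14.44 + 116.64 − 92.16)/(2·3.8·10.8) = 38.92/82.08 ≈ 0.474172  ⇒  A ≈ 61.6946°
cos(B) = (a² + c² − b²)/(2ac) = (92.16 + 116.64 − 14.44)/(2·9.6·10.8) = 194.36/207.36 ≈ 0.937307  ⇒  B ≈ 20.3959°
cos(C) = (a² + b² − c²)/(2ab) = (92.16 + 14.44 − 116.64)/(2·9.6·3.8) = -10.04/72.96 ≈ -0.13761  ⇒  C ≈ 97.9096°
Check: A + B + C ≈ 180°

A = 61.69°, B = 20.4°, C = 97.91°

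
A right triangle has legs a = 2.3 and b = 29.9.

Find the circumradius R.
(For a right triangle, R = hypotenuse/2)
Hypotenuse c = √(a² + b²) = √(5.29 + 894.01) = √899.3 ≈ 29.9883
R = c/2 ≈ 29.9883/2 ≈ 14.9942

R = 14.99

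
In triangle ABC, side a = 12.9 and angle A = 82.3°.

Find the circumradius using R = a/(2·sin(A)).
R = a/(2·sin(A)) = 12.9/(2·sin(82.3°))
sin(82.3°) ≈ 0.990983
R ≈ 12.9/(2·0.990983) = 12.9/1.98197 ≈ 6.50869

R = 6.509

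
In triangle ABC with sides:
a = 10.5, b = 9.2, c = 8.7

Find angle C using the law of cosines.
c² = a² + b² − 2ab·cos(C)  ⇒  cos(C) = (a² + b² − c²)/(2ab)
cos(C) = (10.5² + 9.2² − 8.7²)/(2·10.5·9.2) = (110.25 + 84.64 − 75.69)/193.2 = 119.2/193.2 ≈ 0.616977
C = arccos(0.616977) ≈ 51.9043°

C = 51.9°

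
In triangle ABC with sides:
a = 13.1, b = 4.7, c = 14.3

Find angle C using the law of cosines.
c² = a² + b² − 2ab·cos(C)  ⇒  cos(C) = (a² + b² − c²)/(2ab)
cos(C) = (13.1² + 4.7² − 14.3²)/(2·13.1·4.7) = (171.61 + 22.09 − 204.49)/123.14 = -10.79/123.14 ≈ -0.0876238
C = arccos(-0.0876238) ≈ 95.0269°

C = 95.03°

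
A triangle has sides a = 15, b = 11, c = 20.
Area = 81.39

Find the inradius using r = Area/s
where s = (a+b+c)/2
s = (15 + 11 + 20)/2 = 46/2 = 23
r = Area/s = 81.39/23 ≈ 3.5387

r = 3.539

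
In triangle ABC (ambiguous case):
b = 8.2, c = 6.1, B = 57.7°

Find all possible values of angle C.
b/sin(B) = c/sin(C)  ⇒  sin(C) = c·sin(B)/b = 6.1·sin(57.7°)/8.2
sin(57.7°) ≈ 0.845262
sin(C) ≈ 6.1·0.845262/8.2 ≈ 5.1561/8.2 ≈ 0.628792
Candidate 1: C₁ = arcsin(0.628792) ≈ 38.9611°  →  A = 180° − 57.7° − 38.9611° ≈ 83.3389° > 0, valid
Candidate 2: C₂ = 180° − C₁ ≈ 141.039°  →  A = 180° − 57.7° − 141.039° ≈ -18.7389° ≤ 0, not a valid triangle

C = 38.96° (one solution)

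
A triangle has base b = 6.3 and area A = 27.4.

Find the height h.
A = ½·b·h  ⇒  h = 2A/b = 2·27.4/6.3 = 54.8/6.3 ≈ 8.69841

h = 8.698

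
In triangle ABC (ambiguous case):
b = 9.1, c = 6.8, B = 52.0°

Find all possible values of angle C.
b/sin(B) = c/sin(C)  ⇒  sin(C) = c·sin(B)/b = 6.8·sin(52.0°)/9.1
sin(52.0°) ≈ 0.788011
sin(C) ≈ 6.8·0.788011/9.1 ≈ 5.35847/9.1 ≈ 0.588843
Candidate 1: C₁ = arcsin(0.588843) ≈ 36.075°  →  A = 180° − 52.0° − 36.075° ≈ 91.925° > 0, valid
Candidate 2: C₂ = 180° − C₁ ≈ 143.925°  →  A = 180° − 52.0° − 143.925° ≈ -15.925° ≤ 0, not a valid triangle

C = 36.07° (one solution)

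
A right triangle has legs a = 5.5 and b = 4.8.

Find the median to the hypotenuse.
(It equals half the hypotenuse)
Hypotenuse c = √(a² + b²) = √(30.25 + 23.04) = √53.29 ≈ 7.3
Median to hypotenuse = c/2 ≈ 7.3/2 ≈ 3.65

Median = 3.65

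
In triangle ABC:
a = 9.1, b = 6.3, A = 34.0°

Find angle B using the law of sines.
a/sin(A) = b/sin(B)  ⇒  sin(B) = b·sin(A)/a = 6.3·sin(34.0°)/9.1
sin(34.0°) ≈ 0.559193
sin(B) ≈ 6.3·0.559193/9.1 ≈ 3.52292/9.1 ≈ 0.387134
B = arcsin(0.387134) ≈ 22.7763°
(Since b ≤ a we need B ≤ A, so the obtuse alternative 180° − 22.7763° ≈ 157.224° is rejected.)

B = 22.78°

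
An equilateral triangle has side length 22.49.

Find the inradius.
r = Area/s with s the semi-perimeter.
Area = (√3/4)·22.49² = (√3/4)·505.8001 ≈ 0.433013·505.8001 ≈ 219.018
s = 3·22.49/2 = 33.735
r ≈ 219.018/33.735 ≈ 6.4923
(Equivalently r = side/(2√3) = 22.49/3.4641 ≈ 6.4923.)

r = 6.492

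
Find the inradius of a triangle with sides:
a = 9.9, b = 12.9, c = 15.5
r = Area/s where s is the semi-perimeter.
s = (9.9 + 12.9 + 15.5)/2 = 38.3/2 = 19.15
Area = √(s(s−a)(s−b)(s−c)) = √(19.15·9.25·6.25·3.65) ≈ √4040.95 ≈ 63.5685
r ≈ 63.5685/19.15 ≈ 3.3195

r = 3.32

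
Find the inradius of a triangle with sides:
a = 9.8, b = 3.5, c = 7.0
r = Area/s where s is the semi-perimeter.
s = (9.8 + 3.5 + 7.0)/2 = 20.3/2 = 10.15
Area = √(s(s−a)(s−b)(s−c)) = √(10.15·0.35·6.65·3.15) ≈ √74.416 ≈ 8.62647
r ≈ 8.62647/10.15 ≈ 0.849899

r = 0.8499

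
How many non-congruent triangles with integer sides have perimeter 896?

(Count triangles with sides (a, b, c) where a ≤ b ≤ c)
Let a ≤ b ≤ c with a + b + c = 896. The only binding inequality is a + b > c, i.e. 896 − c > c, so c < 896/2; and c ≥ 896/3 since c is the largest side.
So 299 ≤ c ≤ 447. For each c, b runs from ⌈(896 − c)/2⌉ up to c (then a = 896 − b − c satisfies 1 ≤ a ≤ b automatically), giving c − ⌈(896 − c)/2⌉ + 1 choices.
Summing over c: 1 + 3 + 4 + 6 + … + 222 + 223  (149 terms, c = 299, …, 447) = 16725
Check (closed form: nearest integer to p²/48 for even p, (p+3)²/48 for odd p): 896²/48 = 802816/48 ≈ 16725.33 → 16725

16725 triangles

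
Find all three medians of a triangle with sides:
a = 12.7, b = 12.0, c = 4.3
Median formula: m_a = ½√(2b² + 2c² − a²) (and cyclically). a² = 161.29, b² = 144, c² = 18.49.
m_a = ½√(2·144 + 2·18.49 − 161.29) = ½√163.69 ≈ ½·12.7941 ≈ 6.39707
m_b = ½√(2·161.29 + 2·18.49 − 144) = ½√215.56 ≈ ½·14.682 ≈ 7.34098
m_c = ½√(2·161.29 + 2·144 − 18.49) = ½√592.09 ≈ ½·24.3329 ≈ 12.1664

m_a = 6.397, m_b = 7.341, m_c = 12.17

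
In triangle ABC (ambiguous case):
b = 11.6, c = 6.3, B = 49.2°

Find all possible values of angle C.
b/sin(B) = c/sin(C)  ⇒  sin(C) = c·sin(B)/b = 6.3·sin(49.2°)/11.6
sin(49.2°) ≈ 0.756995
sin(C) ≈ 6.3·0.756995/11.6 ≈ 4.76907/11.6 ≈ 0.411127
Candidate 1: C₁ = arcsin(0.411127) ≈ 24.2756°  →  A = 180° − 49.2° − 24.2756° ≈ 106.524° > 0, valid
Candidate 2: C₂ = 180° − C₁ ≈ 155.724°  →  A = 180° − 49.2° − 155.724° ≈ -24.9244° ≤ 0, not a valid triangle

C = 24.28° (one solution)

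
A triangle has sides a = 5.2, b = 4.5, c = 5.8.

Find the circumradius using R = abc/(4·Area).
First find the area with Heron's formula.
s = (5.2 + 4.5 + 5.8)/2 = 7.75
Area = √(s(s−a)(s−b)(s−c)) = √(7.75·2.55·3.25·1.95) ≈ √125.245 ≈ 11.1913
abc = 5.2·4.5·5.8 = 135.72
R = abc/(4·Area) ≈ 135.72/(4·11.1913) = 135.72/44.7651 ≈ 3.03182

R = 3.032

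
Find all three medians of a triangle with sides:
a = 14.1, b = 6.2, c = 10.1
Median formula: m_a = ½√(2b² + 2c² − a²) (and cyclically). a² = 198.81, b² = 38.44, c² = 102.01.
m_a = ½√(2·38.44 + 2·102.01 − 198.81) = ½√82.09 ≈ ½·9.06035 ≈ 4.53018
m_b = ½√(2·198.81 + 2·102.01 − 38.44) = ½√563.2 ≈ ½·23.7318 ≈ 11.8659
m_c = ½√(2·198.81 + 2·38.44 − 102.01) = ½√372.49 ≈ ½·19.3 ≈ 9.65

m_a = 4.53, m_b = 11.87, m_c = 9.65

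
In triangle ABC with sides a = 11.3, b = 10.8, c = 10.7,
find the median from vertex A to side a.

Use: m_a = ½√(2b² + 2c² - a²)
m_a = ½√(2·10.8² + 2·10.7² − 11.3²) = ½√(2·116.64 + 2·114.49 − 127.69) = ½√(233.28 + 228.98 − 127.69) = ½√334.57
√334.57 ≈ 18.2913, so m_a ≈ 9.14563

m_a = 9.146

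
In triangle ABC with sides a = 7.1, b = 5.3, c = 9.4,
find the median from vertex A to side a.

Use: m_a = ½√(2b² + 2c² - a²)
m_a = ½√(2·5.3² + 2·9.4² − 7.1²) = ½√(2·28.09 + 2·88.36 − 50.41) = ½√(56.18 + 176.72 − 50.41) = ½√182.49
√182.49 ≈ 13.5089, so m_a ≈ 6.75444

m_a = 6.754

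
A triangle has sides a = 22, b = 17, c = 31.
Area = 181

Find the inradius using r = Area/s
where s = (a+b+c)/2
s = (22 + 17 + 31)/2 = 70/2 = 35
r = Area/s = 181/35 ≈ 5.17143

r = 5.171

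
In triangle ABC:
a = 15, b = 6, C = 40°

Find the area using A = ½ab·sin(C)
A = ½·a·b·sin(C) = ½·15·6·sin(40°)
sin(40°) ≈ 0.642788
A ≈ ½·90·0.642788 = 45·0.642788 ≈ 28.9254

Area = 28.93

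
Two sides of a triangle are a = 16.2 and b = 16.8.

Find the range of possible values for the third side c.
Triangle inequality: |a − b| < c < a + b
|a − b| = |16.2 − 16.8| = 0.6
a + b = 16.2 + 16.8 = 33

0.6 < c < 33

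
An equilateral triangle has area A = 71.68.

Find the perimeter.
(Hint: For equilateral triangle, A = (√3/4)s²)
A = (√3/4)s²  ⇒  s² = 4A/√3 = 4·71.68/√3 = 286.72/1.73205 ≈ 165.538
s ≈ √165.538 ≈ 12.8662
Perimeter = 3s ≈ 3·12.8662 ≈ 38.5985

Perimeter = 38.6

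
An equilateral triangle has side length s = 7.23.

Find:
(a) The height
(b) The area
(a) The height splits the triangle into two 30-60-90 halves: h = s·√3/2 = 7.23·1.73205/2 ≈ 12.5227/2 ≈ 6.26136
(b) Area = (√3/4)·s² = (√3/4)·7.23² = (√3/4)·52.2729 ≈ 0.433013·52.2729 ≈ 22.6348

Height = 6.261, Area = 22.63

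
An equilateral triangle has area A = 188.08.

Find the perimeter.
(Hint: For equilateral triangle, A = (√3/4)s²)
A = (√3/4)s²  ⇒  s² = 4A/√3 = 4·188.08/√3 = 752.32/1.73205 ≈ 434.352
s ≈ √434.352 ≈ 20.8411
Perimeter = 3s ≈ 3·20.8411 ≈ 62.5234

Perimeter = 62.52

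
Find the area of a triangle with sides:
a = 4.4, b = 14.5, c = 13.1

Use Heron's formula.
s = (4.4 + 14.5 + 13.1)/2 = 32/2 = 16
s − a = 11.6, s − b = 1.5, s − c = 2.9
s(s−a)(s−b)(s−c) = 16·11.6·1.5·2.9 ≈ 807.36
Area = √807.36 ≈ 28.4141

Area = 28.41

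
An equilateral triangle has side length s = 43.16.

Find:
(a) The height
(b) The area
(a) The height splits the triangle into two 30-60-90 halves: h = s·√3/2 = 43.16·1.73205/2 ≈ 74.7553/2 ≈ 37.3777
(b) Area = (√3/4)·s² = (√3/4)·43.16² = (√3/4)·1862.7856 ≈ 0.433013·1862.7856 ≈ 806.61

Height = 37.38, Area = 806.6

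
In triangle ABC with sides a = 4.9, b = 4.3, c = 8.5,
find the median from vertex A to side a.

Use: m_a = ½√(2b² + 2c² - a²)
m_a = ½√(2·4.3² + 2·8.5² − 4.9²) = ½√(2·18.49 + 2·72.25 − 24.01) = ½√(36.98 + 144.5 − 24.01) = ½√157.47
√157.47 ≈ 12.5487, so m_a ≈ 6.27435

m_a = 6.274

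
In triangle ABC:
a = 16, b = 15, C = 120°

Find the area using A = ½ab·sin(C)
A = ½·a·b·sin(C) = ½·16·15·sin(120°)
sin(120°) ≈ 0.866025
A ≈ ½·240·0.866025 = 120·0.866025 ≈ 103.923

Area = 103.9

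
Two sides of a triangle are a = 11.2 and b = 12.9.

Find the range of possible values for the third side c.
Triangle inequality: |a − b| < c < a + b
|a − b| = |11.2 − 12.9| = 1.7
a + b = 11.2 + 12.9 = 24.1

1.7 < c < 24.1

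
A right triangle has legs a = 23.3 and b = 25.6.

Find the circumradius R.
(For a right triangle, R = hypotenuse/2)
Hypotenuse c = √(a² + b²) = √(542.89 + 655.36) = √1198.25 ≈ 34.6157
R = c/2 ≈ 34.6157/2 ≈ 17.3079

R = 17.31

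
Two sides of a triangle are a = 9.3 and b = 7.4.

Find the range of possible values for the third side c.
Triangle inequality: |a − b| < c < a + b
|a − b| = |9.3 − 7.4| = 1.9
a + b = 9.3 + 7.4 = 16.7

1.9 < c < 16.7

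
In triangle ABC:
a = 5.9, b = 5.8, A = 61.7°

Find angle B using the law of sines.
a/sin(A) = b/sin(B)  ⇒  sin(B) = b·sin(A)/a = 5.8·sin(61.7°)/5.9
sin(61.7°) ≈ 0.880477
sin(B) ≈ 5.8·0.880477/5.9 ≈ 5.10677/5.9 ≈ 0.865554
B = arcsin(0.865554) ≈ 59.946°
(Since b ≤ a we need B ≤ A, so the obtuse alternative 180° − 59.946° ≈ 120.054° is rejected.)

B = 59.95°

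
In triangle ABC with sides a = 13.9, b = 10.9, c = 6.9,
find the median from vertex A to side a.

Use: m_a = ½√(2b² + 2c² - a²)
m_a = ½√(2·10.9² + 2·6.9² − 13.9²) = ½√(2·118.81 + 2·47.61 − 193.21) = ½√(237.62 + 95.22 − 193.21) = ½√139.63
√139.63 ≈ 11.8165, so m_a ≈ 5.90826

m_a = 5.908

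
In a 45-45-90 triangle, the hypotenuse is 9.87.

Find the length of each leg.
In a 45-45-90 triangle hypotenuse = leg·√2, so leg = hypotenuse/√2.
Leg = 9.87/√2 ≈ 9.87/1.41421 ≈ 6.97914

Each leg = 6.979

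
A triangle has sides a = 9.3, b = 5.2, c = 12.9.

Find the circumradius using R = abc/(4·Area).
First find the area with Heron's formula.
s = (9.3 + 5.2 + 12.9)/2 = 13.7
Area = √(s(s−a)(s−b)(s−c)) = √(13.7·4.4·8.5·0.8) ≈ √409.904 ≈ 20.2461
abc = 9.3·5.2·12.9 = 623.844
R = abc/(4·Area) ≈ 623.844/(4·20.2461) = 623.844/80.9843 ≈ 7.70327

R = 7.703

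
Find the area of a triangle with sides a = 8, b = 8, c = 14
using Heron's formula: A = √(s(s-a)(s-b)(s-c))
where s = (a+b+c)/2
s = (8 + 8 + 14)/2 = 30/2 = 15
s − a = 7, s − b = 7, s − c = 1
s(s−a)(s−b)(s−c) = 15·7·7·1 = 735
Area = √735 ≈ 27.1109

s = 15.0, Area = 27.11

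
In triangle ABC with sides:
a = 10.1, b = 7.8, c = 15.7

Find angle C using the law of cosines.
c² = a² + b² − 2ab·cos(C)  ⇒  cos(C) = (a² + b² − c²)/(2ab)
cos(C) = (10.1² + 7.8² − 15.7²)/(2·10.1·7.8) = (102.01 + 60.84 − 246.49)/157.56 = -83.64/157.56 ≈ -0.530845
C = arccos(-0.530845) ≈ 122.063°

C = 122.1°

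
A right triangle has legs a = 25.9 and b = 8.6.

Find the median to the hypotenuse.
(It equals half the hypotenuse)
Hypotenuse c = √(a² + b²) = √(670.81 + 73.96) = √744.77 ≈ 27.2905
Median to hypotenuse = c/2 ≈ 27.2905/2 ≈ 13.6452

Median = 13.65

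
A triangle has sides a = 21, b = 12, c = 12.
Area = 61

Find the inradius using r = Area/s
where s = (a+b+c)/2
s = (21 + 12 + 12)/2 = 45/2 = 22.5
r = Area/s = 61/22.5 ≈ 2.71111

r = 2.711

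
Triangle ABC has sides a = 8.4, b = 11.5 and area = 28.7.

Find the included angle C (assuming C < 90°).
Area = ½·a·b·sin(C)  ⇒  sin(C) = 2·Area/(a·b) = 2·28.7/(8.4·11.5) = 57.4/96.6 ≈ 0.594203
C = arcsin(0.594203) ≈ 36.4558° (taking the acute solution since C < 90°)

C = 36.46°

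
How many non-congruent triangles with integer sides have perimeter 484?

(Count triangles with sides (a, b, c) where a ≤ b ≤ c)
Let a ≤ b ≤ c with a + b + c = 484. The only binding inequality is a + b > c, i.e. 484 − c > c, so c < 484/2; and c ≥ 484/3 since c is the largest side.
So 162 ≤ c ≤ 241. For each c, b runs from ⌈(484 − c)/2⌉ up to c (then a = 484 − b − c satisfies 1 ≤ a ≤ b automatically), giving c − ⌈(484 − c)/2⌉ + 1 choices.
Summing over c: 2 + 3 + 5 + 6 + … + 119 + 120  (80 terms, c = 162, …, 241) = 4880
Check (closed form: nearest integer to p²/48 for even p, (p+3)²/48 for odd p): 484²/48 = 234256/48 ≈ 4880.33 → 4880

4880 triangles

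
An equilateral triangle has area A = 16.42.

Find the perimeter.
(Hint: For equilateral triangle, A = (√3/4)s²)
A = (√3/4)s²  ⇒  s² = 4A/√3 = 4·16.42/√3 = 65.68/1.73205 ≈ 37.9204
s ≈ √37.9204 ≈ 6.15795
Perimeter = 3s ≈ 3·6.15795 ≈ 18.4739

Perimeter = 18.47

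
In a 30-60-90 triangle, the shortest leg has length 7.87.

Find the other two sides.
In a 30-60-90 triangle the sides are in ratio 1 : √3 : 2 (short leg : long leg : hypotenuse).
Long leg = 7.87·√3 ≈ 7.87·1.73205 ≈ 13.6312
Hypotenuse = 2·7.87 = 15.74

Long leg = 7.87√3 = 13.63, Hypotenuse = 15.74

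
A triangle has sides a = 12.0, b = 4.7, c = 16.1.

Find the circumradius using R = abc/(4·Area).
First find the area with Heron's formula.
s = (12.0 + 4.7 + 16.1)/2 = 16.4
Area = √(s(s−a)(s−b)(s−c)) = √(16.4·4.4·11.7·0.3) ≈ √253.282 ≈ 15.9148
abc = 12.0·4.7·16.1 = 908.04
R = abc/(4·Area) ≈ 908.04/(4·15.9148) = 908.04/63.6593 ≈ 14.2641

R = 14.26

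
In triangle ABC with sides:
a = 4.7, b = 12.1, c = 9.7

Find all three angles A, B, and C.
Law of cosines for each angle (a² = 22.09, b² = 146.41, c² = 94.09):
cos(A) = (b² + c² − a²)/(2bc) = (146.41 + 94.09 − 22.09)/(2·12.1·9.7) = 218.41/234.74 ≈ 0.930434  ⇒  A ≈ 21.4975°
cos(B) = (a² + c² − b²)/(2ac) = (22.09 + 94.09 − 146.41)/(2·4.7·9.7) = -30.23/91.18 ≈ -0.331542  ⇒  B ≈ 109.362°
cos(C) = (a² + b² − c²)/(2ab) = (22.09 + 146.41 − 94.09)/(2·4.7·12.1) = 74.41/113.74 ≈ 0.654211  ⇒  C ≈ 49.1401°
Check: A + B + C ≈ 180°

A = 21.5°, B = 109.4°, C = 49.14°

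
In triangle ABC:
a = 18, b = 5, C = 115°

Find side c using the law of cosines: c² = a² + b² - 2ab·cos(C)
c² = 18² + 5² − 2·18·5·cos(115°)
cos(115°) ≈ -0.422618
c² ≈ 324 + 25 − 180·(-0.422618) ≈ 349 + 76.0713 ≈ 425.071
c ≈ √425.071 ≈ 20.6173

c = 20.62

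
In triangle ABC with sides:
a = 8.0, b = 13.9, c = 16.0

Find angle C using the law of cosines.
c² = a² + b² − 2ab·cos(C)  ⇒  cos(C) = (a² + b² − c²)/(2ab)
cos(C) = (8.0² + 13.9² − 16.0²)/(2·8.0·13.9) = (64 + 193.21 − 256)/222.4 = 1.21/222.4 ≈ 0.00544065
C = arccos(0.00544065) ≈ 89.6883°

C = 89.69°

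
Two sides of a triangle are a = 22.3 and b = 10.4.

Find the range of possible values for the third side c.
Triangle inequality: |a − b| < c < a + b
|a − b| = |22.3 − 10.4| = 11.9
a + b = 22.3 + 10.4 = 32.7

11.9 < c < 32.7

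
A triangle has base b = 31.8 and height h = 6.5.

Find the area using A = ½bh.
A = ½·b·h = ½·31.8·6.5 = ½·206.7 = 103.35

Area = 103.35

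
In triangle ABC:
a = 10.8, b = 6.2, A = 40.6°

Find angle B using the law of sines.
a/sin(A) = b/sin(B)  ⇒  sin(B) = b·sin(A)/a = 6.2·sin(40.6°)/10.8
sin(40.6°) ≈ 0.650774
sin(B) ≈ 6.2·0.650774/10.8 ≈ 4.0348/10.8 ≈ 0.373593
B = arcsin(0.373593) ≈ 21.9374°
(Since b ≤ a we need B ≤ A, so the obtuse alternative 180° − 21.9374° ≈ 158.063° is rejected.)

B = 21.94°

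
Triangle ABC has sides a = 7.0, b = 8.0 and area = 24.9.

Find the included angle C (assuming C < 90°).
Area = ½·a·b·sin(C)  ⇒  sin(C) = 2·Area/(a·b) = 2·24.9/(7.0·8.0) = 49.8/56 ≈ 0.889286
C = arcsin(0.889286) ≈ 62.7836° (taking the acute solution since C < 90°)

C = 62.78°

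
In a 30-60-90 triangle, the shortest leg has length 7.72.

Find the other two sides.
In a 30-60-90 triangle the sides are in ratio 1 : √3 : 2 (short leg : long leg : hypotenuse).
Long leg = 7.72·√3 ≈ 7.72·1.73205 ≈ 13.3714
Hypotenuse = 2·7.72 = 15.44

Long leg = 7.72√3 = 13.37, Hypotenuse = 15.44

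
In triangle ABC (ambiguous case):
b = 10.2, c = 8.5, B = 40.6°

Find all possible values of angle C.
b/sin(B) = c/sin(C)  ⇒  sin(C) = c·sin(B)/b = 8.5·sin(40.6°)/10.2
sin(40.6°) ≈ 0.650774
sin(C) ≈ 8.5·0.650774/10.2 ≈ 5.53158/10.2 ≈ 0.542312
Candidate 1: C₁ = arcsin(0.542312) ≈ 32.8412°  →  A = 180° − 40.6° − 32.8412° ≈ 106.559° > 0, valid
Candidate 2: C₂ = 180° − C₁ ≈ 147.159°  →  A = 180° − 40.6° − 147.159° ≈ -7.7588° ≤ 0, not a valid triangle

C = 32.84° (one solution)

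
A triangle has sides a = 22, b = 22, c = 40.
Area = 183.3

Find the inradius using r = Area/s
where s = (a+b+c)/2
s = (22 + 22 + 40)/2 = 84/2 = 42
r = Area/s = 183.3/42 ≈ 4.36429

r = 4.364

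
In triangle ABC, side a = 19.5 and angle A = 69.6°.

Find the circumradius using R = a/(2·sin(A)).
R = a/(2·sin(A)) = 19.5/(2·sin(69.6°))
sin(69.6°) ≈ 0.937282
R ≈ 19.5/(2·0.937282) = 19.5/1.87456 ≈ 10.4024

R = 10.4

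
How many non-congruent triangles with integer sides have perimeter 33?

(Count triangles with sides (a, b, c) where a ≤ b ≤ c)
Let a ≤ b ≤ c with a + b + c = 33. The only binding inequality is a + b > c, i.e. 33 − c > c, so c < 33/2; and c ≥ 33/3 since c is the largest side.
So 11 ≤ c ≤ 16. For each c, b runs from ⌈(33 − c)/2⌉ up to c (then a = 33 − b − c satisfies 1 ≤ a ≤ b automatically), giving c − ⌈(33 − c)/2⌉ + 1 choices.
Summing over c: 1 + 2 + 4 + 5 + 7 + 8 = 27
Check (closed form: nearest integer to p²/48 for even p, (p+3)²/48 for odd p): (33+3)²/48 = 36²/48 = 1296/48 ≈ 27.00 → 27

27 triangles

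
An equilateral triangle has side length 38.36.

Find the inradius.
r = Area/s with s the semi-perimeter.
Area = (√3/4)·38.36² = (√3/4)·1471.4896 ≈ 0.433013·1471.4896 ≈ 637.174
s = 3·38.36/2 = 57.54
r ≈ 637.174/57.54 ≈ 11.0736
(Equivalently r = side/(2√3) = 38.36/3.4641 ≈ 11.0736.)

r = 11.07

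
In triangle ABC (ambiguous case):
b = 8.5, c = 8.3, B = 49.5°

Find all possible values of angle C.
b/sin(B) = c/sin(C)  ⇒  sin(C) = c·sin(B)/b = 8.3·sin(49.5°)/8.5
sin(49.5°) ≈ 0.760406
sin(C) ≈ 8.3·0.760406/8.5 ≈ 6.31137/8.5 ≈ 0.742514
Candidate 1: C₁ = arcsin(0.742514) ≈ 47.946°  →  A = 180° − 49.5° − 47.946° ≈ 82.554° > 0, valid
Candidate 2: C₂ = 180° − C₁ ≈ 132.054°  →  A = 180° − 49.5° − 132.054° ≈ -1.554° ≤ 0, not a valid triangle

C = 47.95° (one solution)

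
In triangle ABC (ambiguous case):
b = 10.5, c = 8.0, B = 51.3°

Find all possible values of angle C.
b/sin(B) = c/sin(C)  ⇒  sin(C) = c·sin(B)/b = 8.0·sin(51.3°)/10.5
sin(51.3°) ≈ 0.78043
sin(C) ≈ 8.0·0.78043/10.5 ≈ 6.24344/10.5 ≈ 0.594614
Candidate 1: C₁ = arcsin(0.594614) ≈ 36.4851°  →  A = 180° − 51.3° − 36.4851° ≈ 92.2149° > 0, valid
Candidate 2: C₂ = 180° − C₁ ≈ 143.515°  →  A = 180° − 51.3° − 143.515° ≈ -14.8149° ≤ 0, not a valid triangle

C = 36.49° (one solution)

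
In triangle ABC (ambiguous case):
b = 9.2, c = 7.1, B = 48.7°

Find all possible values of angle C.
b/sin(B) = c/sin(C)  ⇒  sin(C) = c·sin(B)/b = 7.1·sin(48.7°)/9.2
sin(48.7°) ≈ 0.751264
sin(C) ≈ 7.1·0.751264/9.2 ≈ 5.33398/9.2 ≈ 0.57978
Candidate 1: C₁ = arcsin(0.57978) ≈ 35.4351°  →  A = 180° − 48.7° − 35.4351° ≈ 95.8649° > 0, valid
Candidate 2: C₂ = 180° − C₁ ≈ 144.565°  →  A = 180° − 48.7° − 144.565° ≈ -13.2649° ≤ 0, not a valid triangle

C = 35.44° (one solution)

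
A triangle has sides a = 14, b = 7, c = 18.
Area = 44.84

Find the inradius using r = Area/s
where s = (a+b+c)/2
s = (14 + 7 + 18)/2 = 39/2 = 19.5
r = Area/s = 44.84/19.5 ≈ 2.29949

r = 2.299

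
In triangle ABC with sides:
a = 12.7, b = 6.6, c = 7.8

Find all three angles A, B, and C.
Law of cosines for each angle (a² = 161.29, b² = 43.56, c² = 60.84):
cos(A) = (b² + c² − a²)/(2bc) = (43.56 + 60.84 − 161.29)/(2·6.6·7.8) = -56.89/102.96 ≈ -0.552545  ⇒  A ≈ 123.542°
cos(B) = (a² + c² − b²)/(2ac) = (161.29 + 60.84 − 43.56)/(2·12.7·7.8) = 178.57/198.12 ≈ 0.901322  ⇒  B ≈ 25.6676°
cos(C) = (a² + b² − c²)/(2ab) = (161.29 + 43.56 − 60.84)/(2·12.7·6.6) = 144.01/167.64 ≈ 0.859043  ⇒  C ≈ 30.7907°
Check: A + B + C ≈ 180°

A = 123.5°, B = 25.67°, C = 30.79°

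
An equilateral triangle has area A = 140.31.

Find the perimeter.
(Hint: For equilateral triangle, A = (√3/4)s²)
A = (√3/4)s²  ⇒  s² = 4A/√3 = 4·140.31/√3 = 561.24/1.73205 ≈ 324.032
s ≈ √324.032 ≈ 18.0009
Perimeter = 3s ≈ 3·18.0009 ≈ 54.0027

Perimeter = 54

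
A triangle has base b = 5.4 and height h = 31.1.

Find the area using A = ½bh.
A = ½·b·h = ½·5.4·31.1 = ½·167.94 = 83.97

Area = 83.97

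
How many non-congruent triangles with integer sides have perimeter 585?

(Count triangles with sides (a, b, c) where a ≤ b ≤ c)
Let a ≤ b ≤ c with a + b + c = 585. The only binding inequality is a + b > c, i.e. 585 − c > c, so c < 585/2; and c ≥ 585/3 since c is the largest side.
So 195 ≤ c ≤ 292. For each c, b runs from ⌈(585 − c)/2⌉ up to c (then a = 585 − b − c satisfies 1 ≤ a ≤ b automatically), giving c − ⌈(585 − c)/2⌉ + 1 choices.
Summing over c: 1 + 2 + 4 + 5 + … + 145 + 146  (98 terms, c = 195, …, 292) = 7203
Check (closed form: nearest integer to p²/48 for even p, (p+3)²/48 for odd p): (585+3)²/48 = 588²/48 = 345744/48 ≈ 7203.00 → 7203

7203 triangles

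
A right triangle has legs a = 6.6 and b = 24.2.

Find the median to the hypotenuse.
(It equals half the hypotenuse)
Hypotenuse c = √(a² + b²) = √(43.56 + 585.64) = √629.2 ≈ 25.0839
Median to hypotenuse = c/2 ≈ 25.0839/2 ≈ 12.5419

Median = 12.54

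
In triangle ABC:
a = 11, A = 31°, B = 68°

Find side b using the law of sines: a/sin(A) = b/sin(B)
a/sin(A) = b/sin(B)  ⇒  b = a·sin(B)/sin(A) = 11·sin(68°)/sin(31°)
sin(68°) ≈ 0.927184, sin(31°) ≈ 0.515038
b ≈ 11·0.927184/0.515038 ≈ 10.199/0.515038 ≈ 19.8025

b = 19.8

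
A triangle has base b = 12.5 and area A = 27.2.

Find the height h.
A = ½·b·h  ⇒  h = 2A/b = 2·27.2/12.5 = 54.4/12.5 ≈ 4.352

h = 4.352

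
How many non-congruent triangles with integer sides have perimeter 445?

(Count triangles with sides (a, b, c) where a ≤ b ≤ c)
Let a ≤ b ≤ c with a + b + c = 445. The only binding inequality is a + b > c, i.e. 445 − c > c, so c < 445/2; and c ≥ 445/3 since c is the largest side.
So 149 ≤ c ≤ 222. For each c, b runs from ⌈(445 − c)/2⌉ up to c (then a = 445 − b − c satisfies 1 ≤ a ≤ b automatically), giving c − ⌈(445 − c)/2⌉ + 1 choices.
Summing over c: 2 + 3 + 5 + 6 + … + 110 + 111  (74 terms, c = 149, …, 222) = 4181
Check (closed form: nearest integer to p²/48 for even p, (p+3)²/48 for odd p): (445+3)²/48 = 448²/48 = 200704/48 ≈ 4181.33 → 4181

4181 triangles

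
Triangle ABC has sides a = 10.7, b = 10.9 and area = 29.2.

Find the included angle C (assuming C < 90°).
Area = ½·a·b·sin(C)  ⇒  sin(C) = 2·Area/(a·b) = 2·29.2/(10.7·10.9) = 58.4/116.63 ≈ 0.500729
C = arcsin(0.500729) ≈ 30.0482° (taking the acute solution since C < 90°)

C = 30.05°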